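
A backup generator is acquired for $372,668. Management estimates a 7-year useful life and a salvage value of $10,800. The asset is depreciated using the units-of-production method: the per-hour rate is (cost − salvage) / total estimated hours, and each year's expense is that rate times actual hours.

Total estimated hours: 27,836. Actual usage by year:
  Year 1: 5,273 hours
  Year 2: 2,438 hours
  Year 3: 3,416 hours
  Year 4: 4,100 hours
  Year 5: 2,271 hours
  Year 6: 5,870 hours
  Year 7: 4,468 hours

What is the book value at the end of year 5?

$145,194

Depreciable base = $372,668 − $10,800 = $361,868.
Rate = $361,868 / 27,836 hours = $13 per hour.
Year 1: 5,273 × $13 = $68,549. Book value $304,119.
Year 2: 2,438 × $13 = $31,694. Book value $272,425.
Year 3: 3,416 × $13 = $44,408. Book value $228,017.
Year 4: 4,100 × $13 = $53,300. Book value $174,717.
Year 5: 2,271 × $13 = $29,523. Book value $145,194.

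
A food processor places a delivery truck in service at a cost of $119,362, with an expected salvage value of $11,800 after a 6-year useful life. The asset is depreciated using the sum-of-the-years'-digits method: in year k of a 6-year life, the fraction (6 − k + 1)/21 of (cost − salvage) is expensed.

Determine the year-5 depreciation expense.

$10,244

Depreciable base = $119,362 − $11,800 = $107,562.
Sum of the years' digits = 6+5+4+3+2+1 = 21.
Year 1: $107,562 × 6/21 = $30,732. Book value $88,630.
Year 2: $107,562 × 5/21 = $25,610. Book value $63,020.
Year 3: $107,562 × 4/21 = $20,488. Book value $42,532.
Year 4: $107,562 × 3/21 = $15,366. Book value $27,166.
Year 5: $107,562 × 2/21 = $10,244. Book value $16,922.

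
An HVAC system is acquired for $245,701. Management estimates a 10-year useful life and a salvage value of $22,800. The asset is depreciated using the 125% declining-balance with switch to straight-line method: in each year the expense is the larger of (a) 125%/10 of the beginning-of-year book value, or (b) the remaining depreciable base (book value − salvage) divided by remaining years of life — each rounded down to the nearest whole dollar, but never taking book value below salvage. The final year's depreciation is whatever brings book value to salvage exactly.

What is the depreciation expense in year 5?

$20,204

Depreciable base = $245,701 − $22,800 = $222,901.
Year 1: DB = ⌊$245,701 × 125%/10⌋ = $30,712; SL = ⌊$222,901/10⌋ = $22,290 → take DB $30,712. Book value $214,989.
Year 2: DB = ⌊$214,989 × 125%/10⌋ = $26,873; SL = ⌊$192,189/9⌋ = $21,354 → take DB $26,873. Book value $188,116.
Year 3: DB = ⌊$188,116 × 125%/10⌋ = $23,514; SL = ⌊$165,316/8⌋ = $20,664 → take DB $23,514. Book value $164,602.
Year 4: DB = ⌊$164,602 × 125%/10⌋ = $20,575; SL = ⌊$141,802/7⌋ = $20,257 → take DB $20,575. Book value $144,027.
Year 5: DB = ⌊$144,027 × 125%/10⌋ = $18,003; SL = ⌊$121,227/6⌋ = $20,204 → take SL $20,204. Book value $123,823.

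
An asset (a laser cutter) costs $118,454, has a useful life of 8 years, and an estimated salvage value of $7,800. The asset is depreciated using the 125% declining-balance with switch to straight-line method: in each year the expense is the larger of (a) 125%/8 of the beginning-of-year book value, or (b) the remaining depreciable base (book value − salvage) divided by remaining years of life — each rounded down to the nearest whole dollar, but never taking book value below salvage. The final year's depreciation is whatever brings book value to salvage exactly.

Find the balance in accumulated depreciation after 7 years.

Depreciable base = $118,454 − $7,800 = $110,654.
Year 1: DB = ⌊$118,454 × 125%/8⌋ = $18,508; SL = ⌊$110,654/8⌋ = $13,831 → take DB $18,508. Book value $99,946.
Year 2: DB = ⌊$99,946 × 125%/8⌋ = $15,616; SL = ⌊$92,146/7⌋ = $13,163 → take DB $15,616. Book value $84,330.
Year 3: DB = ⌊$84,330 × 125%/8⌋ = $13,176; SL = ⌊$76,530/6⌋ = $12,755 → take DB $13,176. Book value $71,154.
Year 4: DB = ⌊$71,154 × 125%/8⌋ = $11,117; SL = ⌊$63,354/5⌋ = $12,670 → take SL $12,670. Book value $58,484.
Year 5: DB = ⌊$58,484 × 125%/8⌋ = $9,138; SL = ⌊$50,684/4⌋ = $12,671 → take SL $12,671. Book value $45,813.
Year 6: DB = ⌊$45,813 × 125%/8⌋ = $7,158; SL = ⌊$38,013/3⌋ = $12,671 → take SL $12,671. Book value $33,142.
Year 7: DB = ⌊$33,142 × 125%/8⌋ = $5,178; SL = ⌊$25,342/2⌋ = $12,671 → take SL $12,671. Book value $20,471.
Accumulated through year 7 = $118,454 − $20,471 = $97,983.

$97,983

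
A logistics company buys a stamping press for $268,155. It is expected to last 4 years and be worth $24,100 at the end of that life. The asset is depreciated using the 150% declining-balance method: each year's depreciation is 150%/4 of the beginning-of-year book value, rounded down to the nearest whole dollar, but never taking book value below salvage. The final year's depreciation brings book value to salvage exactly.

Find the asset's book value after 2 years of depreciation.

$104,749

Depreciable base = $268,155 − $24,100 = $244,055.
Year 1: ⌊$268,155 × 150%/4⌋ = $100,558. Book value $167,597.
Year 2: ⌊$167,597 × 150%/4⌋ = $62,848. Book value $104,749.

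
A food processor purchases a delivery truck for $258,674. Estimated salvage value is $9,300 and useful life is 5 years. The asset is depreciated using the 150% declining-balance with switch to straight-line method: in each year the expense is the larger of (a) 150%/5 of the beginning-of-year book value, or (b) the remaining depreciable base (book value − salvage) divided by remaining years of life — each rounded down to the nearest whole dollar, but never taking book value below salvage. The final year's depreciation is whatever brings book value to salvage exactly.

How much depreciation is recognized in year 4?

Depreciable base = $258,674 − $9,300 = $249,374.
Year 1: DB = ⌊$258,674 × 150%/5⌋ = $77,602; SL = ⌊$249,374/5⌋ = $49,874 → take DB $77,602. Book value $181,072.
Year 2: DB = ⌊$181,072 × 150%/5⌋ = $54,321; SL = ⌊$171,772/4⌋ = $42,943 → take DB $54,321. Book value $126,751.
Year 3: DB = ⌊$126,751 × 150%/5⌋ = $38,025; SL = ⌊$117,451/3⌋ = $39,150 → take SL $39,150. Book value $87,601.
Year 4: DB = ⌊$87,601 × 150%/5⌋ = $26,280; SL = ⌊$78,301/2⌋ = $39,150 → take SL $39,150. Book value $48,451.

$39,150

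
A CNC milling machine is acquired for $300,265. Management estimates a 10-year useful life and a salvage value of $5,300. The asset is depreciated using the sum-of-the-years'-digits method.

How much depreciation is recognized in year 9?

Depreciable base = $300,265 − $5,300 = $294,965.
Sum of the years' digits = 10+9+8+7+6+5+4+3+2+1 = 55.
Year 1: $294,965 × 10/55 = $53,630. Book value $246,635.
Year 2: $294,965 × 9/55 = $48,267. Book value $198,368.
Year 3: $294,965 × 8/55 = $42,904. Book value $155,464.
Year 4: $294,965 × 7/55 = $37,541. Book value $117,923.
Year 5: $294,965 × 6/55 = $32,178. Book value $85,745.
Year 6: $294,965 × 5/55 = $26,815. Book value $58,930.
Year 7: $294,965 × 4/55 = $21,452. Book value $37,478.
Year 8: $294,965 × 3/55 = $16,089. Book value $21,389.
Year 9: $294,965 × 2/55 = $10,726. Book value $10,663.

$10,726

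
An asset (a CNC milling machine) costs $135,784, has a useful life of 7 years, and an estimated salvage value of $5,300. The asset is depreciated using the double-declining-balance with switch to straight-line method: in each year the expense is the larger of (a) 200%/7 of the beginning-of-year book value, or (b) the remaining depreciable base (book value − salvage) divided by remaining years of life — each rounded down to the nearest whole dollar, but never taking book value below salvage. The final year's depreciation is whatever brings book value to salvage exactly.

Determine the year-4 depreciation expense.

$14,138

Depreciable base = $135,784 − $5,300 = $130,484.
Year 1: DB = ⌊$135,784 × 200%/7⌋ = $38,795; SL = ⌊$130,484/7⌋ = $18,640 → take DB $38,795. Book value $96,989.
Year 2: DB = ⌊$96,989 × 200%/7⌋ = $27,711; SL = ⌊$91,689/6⌋ = $15,281 → take DB $27,711. Book value $69,278.
Year 3: DB = ⌊$69,278 × 200%/7⌋ = $19,793; SL = ⌊$63,978/5⌋ = $12,795 → take DB $19,793. Book value $49,485.
Year 4: DB = ⌊$49,485 × 200%/7⌋ = $14,138; SL = ⌊$44,185/4⌋ = $11,046 → take DB $14,138. Book value $35,347.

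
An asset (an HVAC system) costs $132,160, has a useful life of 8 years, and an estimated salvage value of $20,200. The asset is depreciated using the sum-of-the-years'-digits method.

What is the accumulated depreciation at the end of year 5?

Depreciable base = $132,160 − $20,200 = $111,960.
Sum of the years' digits = 8+7+6+5+4+3+2+1 = 36.
Year 1: $111,960 × 8/36 = $24,880. Book value $107,280.
Year 2: $111,960 × 7/36 = $21,770. Book value $85,510.
Year 3: $111,960 × 6/36 = $18,660. Book value $66,850.
Year 4: $111,960 × 5/36 = $15,550. Book value $51,300.
Year 5: $111,960 × 4/36 = $12,440. Book value $38,860.
Accumulated through year 5 = $132,160 − $38,860 = $93,300.

$93,300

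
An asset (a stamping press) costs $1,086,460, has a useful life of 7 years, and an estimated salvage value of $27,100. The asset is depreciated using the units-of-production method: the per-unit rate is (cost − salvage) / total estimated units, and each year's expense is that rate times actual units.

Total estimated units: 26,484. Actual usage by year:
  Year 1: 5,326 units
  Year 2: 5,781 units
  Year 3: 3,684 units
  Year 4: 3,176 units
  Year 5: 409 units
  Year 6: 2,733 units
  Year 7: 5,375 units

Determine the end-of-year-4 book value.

Depreciable base = $1,086,460 − $27,100 = $1,059,360.
Rate = $1,059,360 / 26,484 units = $40 per unit.
Year 1: 5,326 × $40 = $213,040. Book value $873,420.
Year 2: 5,781 × $40 = $231,240. Book value $642,180.
Year 3: 3,684 × $40 = $147,360. Book value $494,820.
Year 4: 3,176 × $40 = $127,040. Book value $367,780.

$367,780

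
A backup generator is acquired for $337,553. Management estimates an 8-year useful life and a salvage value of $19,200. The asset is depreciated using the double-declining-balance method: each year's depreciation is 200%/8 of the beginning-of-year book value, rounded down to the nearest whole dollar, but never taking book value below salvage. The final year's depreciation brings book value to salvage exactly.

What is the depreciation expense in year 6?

$20,026

Depreciable base = $337,553 − $19,200 = $318,353.
Year 1: ⌊$337,553 × 200%/8⌋ = $84,388. Book value $253,165.
Year 2: ⌊$253,165 × 200%/8⌋ = $63,291. Book value $189,874.
Year 3: ⌊$189,874 × 200%/8⌋ = $47,468. Book value $142,406.
Year 4: ⌊$142,406 × 200%/8⌋ = $35,601. Book value $106,805.
Year 5: ⌊$106,805 × 200%/8⌋ = $26,701. Book value $80,104.
Year 6: ⌊$80,104 × 200%/8⌋ = $20,026. Book value $60,078.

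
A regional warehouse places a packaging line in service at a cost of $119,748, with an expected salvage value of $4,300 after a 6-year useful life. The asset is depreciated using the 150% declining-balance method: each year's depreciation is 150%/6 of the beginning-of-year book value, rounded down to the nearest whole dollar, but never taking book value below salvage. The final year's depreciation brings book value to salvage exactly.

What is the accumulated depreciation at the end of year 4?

Depreciable base = $119,748 − $4,300 = $115,448.
Year 1: ⌊$119,748 × 150%/6⌋ = $29,937. Book value $89,811.
Year 2: ⌊$89,811 × 150%/6⌋ = $22,452. Book value $67,359.
Year 3: ⌊$67,359 × 150%/6⌋ = $16,839. Book value $50,520.
Year 4: ⌊$50,520 × 150%/6⌋ = $12,630. Book value $37,890.
Accumulated through year 4 = $119,748 − $37,890 = $81,858.

$81,858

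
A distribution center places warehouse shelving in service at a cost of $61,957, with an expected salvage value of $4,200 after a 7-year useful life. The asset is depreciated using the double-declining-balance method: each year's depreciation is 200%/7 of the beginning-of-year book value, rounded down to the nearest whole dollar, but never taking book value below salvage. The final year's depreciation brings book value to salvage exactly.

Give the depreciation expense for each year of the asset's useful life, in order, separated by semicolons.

Depreciable base = $61,957 − $4,200 = $57,757.
Year 1: ⌊$61,957 × 200%/7⌋ = $17,702. Book value $44,255.
Year 2: ⌊$44,255 × 200%/7⌋ = $12,644. Book value $31,611.
Year 3: ⌊$31,611 × 200%/7⌋ = $9,031. Book value $22,580.
Year 4: ⌊$22,580 × 200%/7⌋ = $6,451. Book value $16,129.
Year 5: ⌊$16,129 × 200%/7⌋ = $4,608. Book value $11,521.
Year 6: ⌊$11,521 × 200%/7⌋ = $3,291. Book value $8,230.
Year 7 (final): $8,230 − $4,200 = $4,030. Book value $4,200.

$17,702; $12,644; $9,031; $6,451; $4,608; $3,291; $4,030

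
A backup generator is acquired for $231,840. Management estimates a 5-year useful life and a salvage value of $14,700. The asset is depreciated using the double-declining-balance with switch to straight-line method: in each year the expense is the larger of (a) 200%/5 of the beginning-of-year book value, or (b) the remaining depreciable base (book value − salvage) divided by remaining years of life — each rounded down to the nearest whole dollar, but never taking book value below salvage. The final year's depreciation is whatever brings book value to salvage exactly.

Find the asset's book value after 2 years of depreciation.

$83,463

Depreciable base = $231,840 − $14,700 = $217,140.
Year 1: DB = ⌊$231,840 × 200%/5⌋ = $92,736; SL = ⌊$217,140/5⌋ = $43,428 → take DB $92,736. Book value $139,104.
Year 2: DB = ⌊$139,104 × 200%/5⌋ = $55,641; SL = ⌊$124,404/4⌋ = $31,101 → take DB $55,641. Book value $83,463.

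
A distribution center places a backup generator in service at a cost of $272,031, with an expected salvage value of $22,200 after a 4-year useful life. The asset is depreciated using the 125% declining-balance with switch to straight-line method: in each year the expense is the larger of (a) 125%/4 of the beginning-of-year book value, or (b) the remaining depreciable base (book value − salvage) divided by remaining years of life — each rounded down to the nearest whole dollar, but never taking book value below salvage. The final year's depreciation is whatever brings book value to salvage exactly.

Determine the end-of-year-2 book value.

$128,578

Depreciable base = $272,031 − $22,200 = $249,831.
Year 1: DB = ⌊$272,031 × 125%/4⌋ = $85,009; SL = ⌊$249,831/4⌋ = $62,457 → take DB $85,009. Book value $187,022.
Year 2: DB = ⌊$187,022 × 125%/4⌋ = $58,444; SL = ⌊$164,822/3⌋ = $54,940 → take DB $58,444. Book value $128,578.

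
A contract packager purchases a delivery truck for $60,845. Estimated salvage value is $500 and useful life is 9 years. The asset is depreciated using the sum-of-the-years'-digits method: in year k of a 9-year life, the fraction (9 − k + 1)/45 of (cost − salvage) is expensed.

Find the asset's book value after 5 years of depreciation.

Depreciable base = $60,845 − $500 = $60,345.
Sum of the years' digits = 9+8+7+6+5+4+3+2+1 = 45.
Year 1: $60,345 × 9/45 = $12,069. Book value $48,776.
Year 2: $60,345 × 8/45 = $10,728. Book value $38,048.
Year 3: $60,345 × 7/45 = $9,387. Book value $28,661.
Year 4: $60,345 × 6/45 = $8,046. Book value $20,615.
Year 5: $60,345 × 5/45 = $6,705. Book value $13,910.

$13,910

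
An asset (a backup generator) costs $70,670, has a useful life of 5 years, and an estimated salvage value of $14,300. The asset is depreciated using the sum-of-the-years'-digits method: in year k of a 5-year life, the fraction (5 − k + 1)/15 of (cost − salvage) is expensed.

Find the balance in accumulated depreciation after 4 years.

Depreciable base = $70,670 − $14,300 = $56,370.
Sum of the years' digits = 5+4+3+2+1 = 15.
Year 1: $56,370 × 5/15 = $18,790. Book value $51,880.
Year 2: $56,370 × 4/15 = $15,032. Book value $36,848.
Year 3: $56,370 × 3/15 = $11,274. Book value $25,574.
Year 4: $56,370 × 2/15 = $7,516. Book value $18,058.
Accumulated through year 4 = $70,670 − $18,058 = $52,612.

$52,612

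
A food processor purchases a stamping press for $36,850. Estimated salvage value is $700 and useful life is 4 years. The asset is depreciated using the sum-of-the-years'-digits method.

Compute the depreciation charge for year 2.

$10,845

Depreciable base = $36,850 − $700 = $36,150.
Sum of the years' digits = 4+3+2+1 = 10.
Year 1: $36,150 × 4/10 = $14,460. Book value $22,390.
Year 2: $36,150 × 3/10 = $10,845. Book value $11,545.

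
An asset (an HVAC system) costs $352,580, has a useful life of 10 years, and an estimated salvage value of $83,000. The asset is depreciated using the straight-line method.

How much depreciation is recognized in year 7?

$26,958

Depreciable base = $352,580 − $83,000 = $269,580.
Annual expense = $269,580 / 10 = $26,958.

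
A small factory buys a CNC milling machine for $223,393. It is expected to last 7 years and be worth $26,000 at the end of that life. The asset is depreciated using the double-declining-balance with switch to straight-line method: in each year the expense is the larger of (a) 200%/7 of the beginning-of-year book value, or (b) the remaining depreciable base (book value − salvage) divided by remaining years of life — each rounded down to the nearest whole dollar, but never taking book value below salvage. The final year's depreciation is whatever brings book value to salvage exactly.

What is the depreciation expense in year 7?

$3,670

Depreciable base = $223,393 − $26,000 = $197,393.
Year 1: DB = ⌊$223,393 × 200%/7⌋ = $63,826; SL = ⌊$197,393/7⌋ = $28,199 → take DB $63,826. Book value $159,567.
Year 2: DB = ⌊$159,567 × 200%/7⌋ = $45,590; SL = ⌊$133,567/6⌋ = $22,261 → take DB $45,590. Book value $113,977.
Year 3: DB = ⌊$113,977 × 200%/7⌋ = $32,564; SL = ⌊$87,977/5⌋ = $17,595 → take DB $32,564. Book value $81,413.
Year 4: DB = ⌊$81,413 × 200%/7⌋ = $23,260; SL = ⌊$55,413/4⌋ = $13,853 → take DB $23,260. Book value $58,153.
Year 5: DB = ⌊$58,153 × 200%/7⌋ = $16,615; SL = ⌊$32,153/3⌋ = $10,717 → take DB $16,615. Book value $41,538.
Year 6: DB = ⌊$41,538 × 200%/7⌋ = $11,868; SL = ⌊$15,538/2⌋ = $7,769 → take DB $11,868. Book value $29,670.
Year 7 (final): $29,670 − $26,000 = $3,670. Book value $26,000.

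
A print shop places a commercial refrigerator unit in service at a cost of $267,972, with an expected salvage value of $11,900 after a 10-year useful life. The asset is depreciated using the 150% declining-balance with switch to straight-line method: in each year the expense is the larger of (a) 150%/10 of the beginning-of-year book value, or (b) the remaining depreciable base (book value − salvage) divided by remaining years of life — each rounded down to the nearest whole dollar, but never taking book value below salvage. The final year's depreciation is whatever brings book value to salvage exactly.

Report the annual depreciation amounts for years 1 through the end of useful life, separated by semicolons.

$40,195; $34,166; $29,041; $24,685; $21,330; $21,331; $21,331; $21,331; $21,331; $21,331

Depreciable base = $267,972 − $11,900 = $256,072.
Year 1: DB = ⌊$267,972 × 150%/10⌋ = $40,195; SL = ⌊$256,072/10⌋ = $25,607 → take DB $40,195. Book value $227,777.
Year 2: DB = ⌊$227,777 × 150%/10⌋ = $34,166; SL = ⌊$215,877/9⌋ = $23,986 → take DB $34,166. Book value $193,611.
Year 3: DB = ⌊$193,611 × 150%/10⌋ = $29,041; SL = ⌊$181,711/8⌋ = $22,713 → take DB $29,041. Book value $164,570.
Year 4: DB = ⌊$164,570 × 150%/10⌋ = $24,685; SL = ⌊$152,670/7⌋ = $21,810 → take DB $24,685. Book value $139,885.
Year 5: DB = ⌊$139,885 × 150%/10⌋ = $20,982; SL = ⌊$127,985/6⌋ = $21,330 → take SL $21,330. Book value $118,555.
Year 6: DB = ⌊$118,555 × 150%/10⌋ = $17,783; SL = ⌊$106,655/5⌋ = $21,331 → take SL $21,331. Book value $97,224.
Year 7: DB = ⌊$97,224 × 150%/10⌋ = $14,583; SL = ⌊$85,324/4⌋ = $21,331 → take SL $21,331. Book value $75,893.
Year 8: DB = ⌊$75,893 × 150%/10⌋ = $11,383; SL = ⌊$63,993/3⌋ = $21,331 → take SL $21,331. Book value $54,562.
Year 9: DB = ⌊$54,562 × 150%/10⌋ = $8,184; SL = ⌊$42,662/2⌋ = $21,331 → take SL $21,331. Book value $33,231.
Year 10 (final): $33,231 − $11,900 = $21,331. Book value $11,900.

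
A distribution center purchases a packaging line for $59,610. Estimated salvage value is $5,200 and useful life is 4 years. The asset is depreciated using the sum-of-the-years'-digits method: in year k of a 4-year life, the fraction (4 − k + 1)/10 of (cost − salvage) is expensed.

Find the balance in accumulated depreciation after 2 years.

Depreciable base = $59,610 − $5,200 = $54,410.
Sum of the years' digits = 4+3+2+1 = 10.
Year 1: $54,410 × 4/10 = $21,764. Book value $37,846.
Year 2: $54,410 × 3/10 = $16,323. Book value $21,523.
Accumulated through year 2 = $59,610 − $21,523 = $38,087.

$38,087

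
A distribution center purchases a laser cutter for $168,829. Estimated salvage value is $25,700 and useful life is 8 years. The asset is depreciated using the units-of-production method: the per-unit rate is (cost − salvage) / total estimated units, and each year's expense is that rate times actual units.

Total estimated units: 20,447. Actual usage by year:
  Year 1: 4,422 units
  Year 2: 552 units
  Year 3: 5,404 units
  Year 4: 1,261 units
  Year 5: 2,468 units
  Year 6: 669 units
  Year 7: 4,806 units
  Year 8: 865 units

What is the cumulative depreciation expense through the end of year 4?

$81,473

Depreciable base = $168,829 − $25,700 = $143,129.
Rate = $143,129 / 20,447 units = $7 per unit.
Year 1: 4,422 × $7 = $30,954. Book value $137,875.
Year 2: 552 × $7 = $3,864. Book value $134,011.
Year 3: 5,404 × $7 = $37,828. Book value $96,183.
Year 4: 1,261 × $7 = $8,827. Book value $87,356.
Accumulated through year 4 = $168,829 − $87,356 = $81,473.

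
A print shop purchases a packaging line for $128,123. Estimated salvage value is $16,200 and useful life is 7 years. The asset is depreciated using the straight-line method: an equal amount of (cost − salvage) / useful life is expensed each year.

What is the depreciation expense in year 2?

$15,989

Depreciable base = $128,123 − $16,200 = $111,923.
Annual expense = $111,923 / 7 = $15,989.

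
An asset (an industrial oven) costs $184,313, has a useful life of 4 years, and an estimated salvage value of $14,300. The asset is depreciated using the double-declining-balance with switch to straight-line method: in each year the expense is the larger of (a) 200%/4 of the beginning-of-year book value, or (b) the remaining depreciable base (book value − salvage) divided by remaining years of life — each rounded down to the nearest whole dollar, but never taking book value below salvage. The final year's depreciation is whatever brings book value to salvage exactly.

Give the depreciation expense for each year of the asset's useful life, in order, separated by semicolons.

Depreciable base = $184,313 − $14,300 = $170,013.
Year 1: DB = ⌊$184,313 × 200%/4⌋ = $92,156; SL = ⌊$170,013/4⌋ = $42,503 → take DB $92,156. Book value $92,157.
Year 2: DB = ⌊$92,157 × 200%/4⌋ = $46,078; SL = ⌊$77,857/3⌋ = $25,952 → take DB $46,078. Book value $46,079.
Year 3: DB = ⌊$46,079 × 200%/4⌋ = $23,039; SL = ⌊$31,779/2⌋ = $15,889 → take DB $23,039. Book value $23,040.
Year 4 (final): $23,040 − $14,300 = $8,740. Book value $14,300.

$92,156; $46,078; $23,039; $8,740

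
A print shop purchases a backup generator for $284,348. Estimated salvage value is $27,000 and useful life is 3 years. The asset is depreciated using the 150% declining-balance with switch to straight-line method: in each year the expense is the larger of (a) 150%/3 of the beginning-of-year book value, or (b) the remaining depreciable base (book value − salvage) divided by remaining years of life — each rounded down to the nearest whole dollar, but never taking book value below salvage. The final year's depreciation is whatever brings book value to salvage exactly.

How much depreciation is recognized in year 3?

Depreciable base = $284,348 − $27,000 = $257,348.
Year 1: DB = ⌊$284,348 × 150%/3⌋ = $142,174; SL = ⌊$257,348/3⌋ = $85,782 → take DB $142,174. Book value $142,174.
Year 2: DB = ⌊$142,174 × 150%/3⌋ = $71,087; SL = ⌊$115,174/2⌋ = $57,587 → take DB $71,087. Book value $71,087.
Year 3 (final): $71,087 − $27,000 = $44,087. Book value $27,000.

$44,087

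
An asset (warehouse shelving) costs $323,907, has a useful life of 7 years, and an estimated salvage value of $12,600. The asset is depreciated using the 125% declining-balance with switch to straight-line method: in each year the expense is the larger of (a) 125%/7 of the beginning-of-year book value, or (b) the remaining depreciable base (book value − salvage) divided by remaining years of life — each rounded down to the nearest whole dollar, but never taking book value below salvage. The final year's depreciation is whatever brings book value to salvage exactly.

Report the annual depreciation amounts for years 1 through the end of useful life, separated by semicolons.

$57,840; $47,511; $41,191; $41,191; $41,191; $41,191; $41,192

Depreciable base = $323,907 − $12,600 = $311,307.
Year 1: DB = ⌊$323,907 × 125%/7⌋ = $57,840; SL = ⌊$311,307/7⌋ = $44,472 → take DB $57,840. Book value $266,067.
Year 2: DB = ⌊$266,067 × 125%/7⌋ = $47,511; SL = ⌊$253,467/6⌋ = $42,244 → take DB $47,511. Book value $218,556.
Year 3: DB = ⌊$218,556 × 125%/7⌋ = $39,027; SL = ⌊$205,956/5⌋ = $41,191 → take SL $41,191. Book value $177,365.
Year 4: DB = ⌊$177,365 × 125%/7⌋ = $31,672; SL = ⌊$164,765/4⌋ = $41,191 → take SL $41,191. Book value $136,174.
Year 5: DB = ⌊$136,174 × 125%/7⌋ = $24,316; SL = ⌊$123,574/3⌋ = $41,191 → take SL $41,191. Book value $94,983.
Year 6: DB = ⌊$94,983 × 125%/7⌋ = $16,961; SL = ⌊$82,383/2⌋ = $41,191 → take SL $41,191. Book value $53,792.
Year 7 (final): $53,792 − $12,600 = $41,192. Book value $12,600.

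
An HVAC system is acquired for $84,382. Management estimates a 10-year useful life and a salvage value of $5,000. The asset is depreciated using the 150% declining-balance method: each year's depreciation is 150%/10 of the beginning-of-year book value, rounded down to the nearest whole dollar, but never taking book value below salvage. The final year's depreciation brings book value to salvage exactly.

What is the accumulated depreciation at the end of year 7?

Depreciable base = $84,382 − $5,000 = $79,382.
Year 1: ⌊$84,382 × 150%/10⌋ = $12,657. Book value $71,725.
Year 2: ⌊$71,725 × 150%/10⌋ = $10,758. Book value $60,967.
Year 3: ⌊$60,967 × 150%/10⌋ = $9,145. Book value $51,822.
Year 4: ⌊$51,822 × 150%/10⌋ = $7,773. Book value $44,049.
Year 5: ⌊$44,049 × 150%/10⌋ = $6,607. Book value $37,442.
Year 6: ⌊$37,442 × 150%/10⌋ = $5,616. Book value $31,826.
Year 7: ⌊$31,826 × 150%/10⌋ = $4,773. Book value $27,053.
Accumulated through year 7 = $84,382 − $27,053 = $57,329.

$57,329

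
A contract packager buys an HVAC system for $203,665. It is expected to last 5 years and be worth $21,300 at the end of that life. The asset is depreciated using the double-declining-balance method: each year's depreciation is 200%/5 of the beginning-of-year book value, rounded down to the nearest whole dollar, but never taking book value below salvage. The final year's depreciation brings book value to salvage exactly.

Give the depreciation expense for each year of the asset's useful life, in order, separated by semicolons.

Depreciable base = $203,665 − $21,300 = $182,365.
Year 1: ⌊$203,665 × 200%/5⌋ = $81,466. Book value $122,199.
Year 2: ⌊$122,199 × 200%/5⌋ = $48,879. Book value $73,320.
Year 3: ⌊$73,320 × 200%/5⌋ = $29,328. Book value $43,992.
Year 4: ⌊$43,992 × 200%/5⌋ = $17,596. Book value $26,396.
Year 5 (final): $26,396 − $21,300 = $5,096. Book value $21,300.

$81,466; $48,879; $29,328; $17,596; $5,096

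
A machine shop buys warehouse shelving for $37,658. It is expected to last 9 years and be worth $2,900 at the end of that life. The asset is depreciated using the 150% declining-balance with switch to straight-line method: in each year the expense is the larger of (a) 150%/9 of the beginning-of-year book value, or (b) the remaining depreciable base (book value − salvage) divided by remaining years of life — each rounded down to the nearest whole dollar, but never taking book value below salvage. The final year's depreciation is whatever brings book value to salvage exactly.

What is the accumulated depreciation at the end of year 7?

$28,652

Depreciable base = $37,658 − $2,900 = $34,758.
Year 1: DB = ⌊$37,658 × 150%/9⌋ = $6,276; SL = ⌊$34,758/9⌋ = $3,862 → take DB $6,276. Book value $31,382.
Year 2: DB = ⌊$31,382 × 150%/9⌋ = $5,230; SL = ⌊$28,482/8⌋ = $3,560 → take DB $5,230. Book value $26,152.
Year 3: DB = ⌊$26,152 × 150%/9⌋ = $4,358; SL = ⌊$23,252/7⌋ = $3,321 → take DB $4,358. Book value $21,794.
Year 4: DB = ⌊$21,794 × 150%/9⌋ = $3,632; SL = ⌊$18,894/6⌋ = $3,149 → take DB $3,632. Book value $18,162.
Year 5: DB = ⌊$18,162 × 150%/9⌋ = $3,027; SL = ⌊$15,262/5⌋ = $3,052 → take SL $3,052. Book value $15,110.
Year 6: DB = ⌊$15,110 × 150%/9⌋ = $2,518; SL = ⌊$12,210/4⌋ = $3,052 → take SL $3,052. Book value $12,058.
Year 7: DB = ⌊$12,058 × 150%/9⌋ = $2,009; SL = ⌊$9,158/3⌋ = $3,052 → take SL $3,052. Book value $9,006.
Accumulated through year 7 = $37,658 − $9,006 = $28,652.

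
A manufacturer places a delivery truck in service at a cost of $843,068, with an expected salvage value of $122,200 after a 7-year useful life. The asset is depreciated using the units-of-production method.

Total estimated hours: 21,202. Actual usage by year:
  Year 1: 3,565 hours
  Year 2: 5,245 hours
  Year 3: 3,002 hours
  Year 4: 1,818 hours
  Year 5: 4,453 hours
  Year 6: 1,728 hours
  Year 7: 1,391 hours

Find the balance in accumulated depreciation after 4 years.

$463,420

Depreciable base = $843,068 − $122,200 = $720,868.
Rate = $720,868 / 21,202 hours = $34 per hour.
Year 1: 3,565 × $34 = $121,210. Book value $721,858.
Year 2: 5,245 × $34 = $178,330. Book value $543,528.
Year 3: 3,002 × $34 = $102,068. Book value $441,460.
Year 4: 1,818 × $34 = $61,812. Book value $379,648.
Accumulated through year 4 = $843,068 − $379,648 = $463,420.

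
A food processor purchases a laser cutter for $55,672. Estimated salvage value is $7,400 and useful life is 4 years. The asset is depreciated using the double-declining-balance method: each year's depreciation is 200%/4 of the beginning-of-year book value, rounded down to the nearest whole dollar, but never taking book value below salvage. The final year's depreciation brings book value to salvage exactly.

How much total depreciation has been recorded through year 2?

Depreciable base = $55,672 − $7,400 = $48,272.
Year 1: ⌊$55,672 × 200%/4⌋ = $27,836. Book value $27,836.
Year 2: ⌊$27,836 × 200%/4⌋ = $13,918. Book value $13,918.
Accumulated through year 2 = $55,672 − $13,918 = $41,754.

$41,754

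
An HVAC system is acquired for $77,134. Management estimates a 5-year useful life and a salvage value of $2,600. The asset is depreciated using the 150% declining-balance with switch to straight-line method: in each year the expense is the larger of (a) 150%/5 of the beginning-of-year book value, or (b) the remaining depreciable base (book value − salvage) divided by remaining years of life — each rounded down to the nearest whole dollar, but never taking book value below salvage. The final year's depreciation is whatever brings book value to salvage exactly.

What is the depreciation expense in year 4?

$11,732

Depreciable base = $77,134 − $2,600 = $74,534.
Year 1: DB = ⌊$77,134 × 150%/5⌋ = $23,140; SL = ⌊$74,534/5⌋ = $14,906 → take DB $23,140. Book value $53,994.
Year 2: DB = ⌊$53,994 × 150%/5⌋ = $16,198; SL = ⌊$51,394/4⌋ = $12,848 → take DB $16,198. Book value $37,796.
Year 3: DB = ⌊$37,796 × 150%/5⌋ = $11,338; SL = ⌊$35,196/3⌋ = $11,732 → take SL $11,732. Book value $26,064.
Year 4: DB = ⌊$26,064 × 150%/5⌋ = $7,819; SL = ⌊$23,464/2⌋ = $11,732 → take SL $11,732. Book value $14,332.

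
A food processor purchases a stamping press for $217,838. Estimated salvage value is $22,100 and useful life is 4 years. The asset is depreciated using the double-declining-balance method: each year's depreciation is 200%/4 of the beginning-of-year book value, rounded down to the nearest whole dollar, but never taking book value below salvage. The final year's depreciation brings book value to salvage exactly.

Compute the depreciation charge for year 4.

$5,130

Depreciable base = $217,838 − $22,100 = $195,738.
Year 1: ⌊$217,838 × 200%/4⌋ = $108,919. Book value $108,919.
Year 2: ⌊$108,919 × 200%/4⌋ = $54,459. Book value $54,460.
Year 3: ⌊$54,460 × 200%/4⌋ = $27,230. Book value $27,230.
Year 4 (final): $27,230 − $22,100 = $5,130. Book value $22,100.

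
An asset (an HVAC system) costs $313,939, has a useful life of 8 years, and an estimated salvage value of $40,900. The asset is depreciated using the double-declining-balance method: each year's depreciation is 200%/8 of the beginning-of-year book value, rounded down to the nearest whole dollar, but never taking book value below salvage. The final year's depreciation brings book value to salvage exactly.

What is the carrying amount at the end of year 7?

Depreciable base = $313,939 − $40,900 = $273,039.
Year 1: ⌊$313,939 × 200%/8⌋ = $78,484. Book value $235,455.
Year 2: ⌊$235,455 × 200%/8⌋ = $58,863. Book value $176,592.
Year 3: ⌊$176,592 × 200%/8⌋ = $44,148. Book value $132,444.
Year 4: ⌊$132,444 × 200%/8⌋ = $33,111. Book value $99,333.
Year 5: ⌊$99,333 × 200%/8⌋ = $24,833. Book value $74,500.
Year 6: ⌊$74,500 × 200%/8⌋ = $18,625. Book value $55,875.
Year 7: ⌊$55,875 × 200%/8⌋ = $13,968. Book value $41,907.

$41,907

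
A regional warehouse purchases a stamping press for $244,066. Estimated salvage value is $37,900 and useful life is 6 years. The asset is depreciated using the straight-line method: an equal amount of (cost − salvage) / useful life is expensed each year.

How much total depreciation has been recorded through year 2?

Depreciable base = $244,066 − $37,900 = $206,166.
Annual expense = $206,166 / 6 = $34,361.
End of year 1: book value $209,705.
End of year 2: book value $175,344.
Accumulated through year 2 = $244,066 − $175,344 = $68,722.

$68,722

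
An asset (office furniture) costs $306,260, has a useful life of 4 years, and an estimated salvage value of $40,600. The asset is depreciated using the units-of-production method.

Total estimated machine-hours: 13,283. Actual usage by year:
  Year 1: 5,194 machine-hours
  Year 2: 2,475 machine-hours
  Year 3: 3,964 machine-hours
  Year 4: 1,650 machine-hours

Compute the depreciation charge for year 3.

$79,280

Depreciable base = $306,260 − $40,600 = $265,660.
Rate = $265,660 / 13,283 machine-hours = $20 per machine-hour.
Year 1: 5,194 × $20 = $103,880. Book value $202,380.
Year 2: 2,475 × $20 = $49,500. Book value $152,880.
Year 3: 3,964 × $20 = $79,280. Book value $73,600.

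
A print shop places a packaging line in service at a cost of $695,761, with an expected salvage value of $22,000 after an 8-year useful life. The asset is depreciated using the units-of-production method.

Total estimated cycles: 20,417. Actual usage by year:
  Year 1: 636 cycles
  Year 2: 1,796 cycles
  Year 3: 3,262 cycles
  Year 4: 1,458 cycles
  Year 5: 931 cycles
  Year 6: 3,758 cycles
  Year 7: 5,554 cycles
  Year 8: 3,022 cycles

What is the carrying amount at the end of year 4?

Depreciable base = $695,761 − $22,000 = $673,761.
Rate = $673,761 / 20,417 cycles = $33 per cycle.
Year 1: 636 × $33 = $20,988. Book value $674,773.
Year 2: 1,796 × $33 = $59,268. Book value $615,505.
Year 3: 3,262 × $33 = $107,646. Book value $507,859.
Year 4: 1,458 × $33 = $48,114. Book value $459,745.

$459,745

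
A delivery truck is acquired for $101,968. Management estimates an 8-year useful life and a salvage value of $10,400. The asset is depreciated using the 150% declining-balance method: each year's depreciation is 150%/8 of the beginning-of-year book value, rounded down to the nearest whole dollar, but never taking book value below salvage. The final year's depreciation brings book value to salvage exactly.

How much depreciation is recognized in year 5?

Depreciable base = $101,968 − $10,400 = $91,568.
Year 1: ⌊$101,968 × 150%/8⌋ = $19,119. Book value $82,849.
Year 2: ⌊$82,849 × 150%/8⌋ = $15,534. Book value $67,315.
Year 3: ⌊$67,315 × 150%/8⌋ = $12,621. Book value $54,694.
Year 4: ⌊$54,694 × 150%/8⌋ = $10,255. Book value $44,439.
Year 5: ⌊$44,439 × 150%/8⌋ = $8,332. Book value $36,107.

$8,332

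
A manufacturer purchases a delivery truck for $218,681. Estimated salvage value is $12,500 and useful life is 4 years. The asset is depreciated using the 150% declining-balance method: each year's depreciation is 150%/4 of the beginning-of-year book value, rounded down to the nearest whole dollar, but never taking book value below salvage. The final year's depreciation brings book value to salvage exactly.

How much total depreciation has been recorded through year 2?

$133,258

Depreciable base = $218,681 − $12,500 = $206,181.
Year 1: ⌊$218,681 × 150%/4⌋ = $82,005. Book value $136,676.
Year 2: ⌊$136,676 × 150%/4⌋ = $51,253. Book value $85,423.
Accumulated through year 2 = $218,681 − $85,423 = $133,258.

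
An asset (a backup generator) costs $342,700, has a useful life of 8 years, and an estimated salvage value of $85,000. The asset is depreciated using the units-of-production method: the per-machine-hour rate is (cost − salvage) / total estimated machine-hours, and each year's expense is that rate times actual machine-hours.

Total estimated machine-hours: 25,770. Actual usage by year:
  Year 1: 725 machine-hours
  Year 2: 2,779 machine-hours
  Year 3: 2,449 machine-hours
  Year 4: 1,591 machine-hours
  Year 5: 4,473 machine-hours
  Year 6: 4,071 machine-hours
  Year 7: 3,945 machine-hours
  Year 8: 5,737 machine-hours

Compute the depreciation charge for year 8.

Depreciable base = $342,700 − $85,000 = $257,700.
Rate = $257,700 / 25,770 machine-hours = $10 per machine-hour.
Year 1: 725 × $10 = $7,250. Book value $335,450.
Year 2: 2,779 × $10 = $27,790. Book value $307,660.
Year 3: 2,449 × $10 = $24,490. Book value $283,170.
Year 4: 1,591 × $10 = $15,910. Book value $267,260.
Year 5: 4,473 × $10 = $44,730. Book value $222,530.
Year 6: 4,071 × $10 = $40,710. Book value $181,820.
Year 7: 3,945 × $10 = $39,450. Book value $142,370.
Year 8: 5,737 × $10 = $57,370. Book value $85,000.

$57,370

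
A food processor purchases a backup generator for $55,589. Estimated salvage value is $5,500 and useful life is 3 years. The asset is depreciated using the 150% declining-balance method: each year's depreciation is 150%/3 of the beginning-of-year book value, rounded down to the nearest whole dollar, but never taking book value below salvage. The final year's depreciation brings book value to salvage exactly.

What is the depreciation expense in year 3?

Depreciable base = $55,589 − $5,500 = $50,089.
Year 1: ⌊$55,589 × 150%/3⌋ = $27,794. Book value $27,795.
Year 2: ⌊$27,795 × 150%/3⌋ = $13,897. Book value $13,898.
Year 3 (final): $13,898 − $5,500 = $8,398. Book value $5,500.

$8,398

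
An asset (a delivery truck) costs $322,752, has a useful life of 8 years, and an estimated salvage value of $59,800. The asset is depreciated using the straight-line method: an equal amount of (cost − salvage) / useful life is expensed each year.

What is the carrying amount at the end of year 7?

$92,669

Depreciable base = $322,752 − $59,800 = $262,952.
Annual expense = $262,952 / 8 = $32,869.
End of year 1: book value $289,883.
End of year 2: book value $257,014.
End of year 3: book value $224,145.
End of year 4: book value $191,276.
End of year 5: book value $158,407.
End of year 6: book value $125,538.
End of year 7: book value $92,669.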